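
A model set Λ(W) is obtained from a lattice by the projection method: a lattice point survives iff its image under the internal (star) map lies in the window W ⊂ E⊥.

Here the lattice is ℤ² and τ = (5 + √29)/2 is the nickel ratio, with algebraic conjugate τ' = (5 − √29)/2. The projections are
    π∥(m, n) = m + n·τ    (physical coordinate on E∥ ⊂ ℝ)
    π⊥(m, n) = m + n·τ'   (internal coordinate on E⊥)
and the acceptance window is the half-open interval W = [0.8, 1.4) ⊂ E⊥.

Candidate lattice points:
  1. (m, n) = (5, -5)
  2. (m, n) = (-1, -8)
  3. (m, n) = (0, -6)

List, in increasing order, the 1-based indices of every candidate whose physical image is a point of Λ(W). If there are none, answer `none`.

3

Numerically τ ≈ 5.1926 and τ' = −1/τ ≈ -0.1926.
candidate 1: (m,n)=(5,-5) → π∥ = 5-5·τ ≈ -20.9629, π⊥ = 5-5·τ' ≈ 5.9629 ∉ [0.8, 1.4) ⇒ out
candidate 2: (m,n)=(-1,-8) → π∥ = -1-8·τ ≈ -42.5407, π⊥ = -1-8·τ' ≈ 0.5407 ∉ [0.8, 1.4) ⇒ out
candidate 3: (m,n)=(0,-6) → π∥ = 0-6·τ ≈ -31.1555, π⊥ = 0-6·τ' ≈ 1.1555 ∈ [0.8, 1.4) ⇒ IN Λ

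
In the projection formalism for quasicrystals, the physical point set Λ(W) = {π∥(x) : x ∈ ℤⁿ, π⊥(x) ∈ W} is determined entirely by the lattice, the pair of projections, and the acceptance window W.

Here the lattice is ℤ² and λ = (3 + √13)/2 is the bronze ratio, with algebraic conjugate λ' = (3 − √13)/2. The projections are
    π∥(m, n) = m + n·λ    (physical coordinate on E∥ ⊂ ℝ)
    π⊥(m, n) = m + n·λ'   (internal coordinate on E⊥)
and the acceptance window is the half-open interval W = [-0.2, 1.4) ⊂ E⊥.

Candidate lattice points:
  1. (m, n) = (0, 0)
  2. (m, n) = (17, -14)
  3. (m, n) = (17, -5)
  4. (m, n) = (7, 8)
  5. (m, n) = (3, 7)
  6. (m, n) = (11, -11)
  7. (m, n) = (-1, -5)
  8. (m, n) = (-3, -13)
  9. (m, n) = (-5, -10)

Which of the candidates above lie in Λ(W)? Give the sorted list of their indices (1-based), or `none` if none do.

Compute λ' = (3−√13)/2 = -0.302776, so π⊥(m,n) = m -0.302776·n.
[1] lift (0,0): star map gives 0.000000; window check -0.2 ≤ 0.000000 < 1.4 is true → IN Λ
[2] lift (17,-14): star map gives 21.238859; window check -0.2 ≤ 21.238859 < 1.4 is false → out
[3] lift (17,-5): star map gives 18.513878; window check -0.2 ≤ 18.513878 < 1.4 is false → out
[4] lift (7,8): star map gives 4.577795; window check -0.2 ≤ 4.577795 < 1.4 is false → out
[5] lift (3,7): star map gives 0.880571; window check -0.2 ≤ 0.880571 < 1.4 is true → IN Λ
[6] lift (11,-11): star map gives 14.330532; window check -0.2 ≤ 14.330532 < 1.4 is false → out
[7] lift (-1,-5): star map gives 0.513878; window check -0.2 ≤ 0.513878 < 1.4 is true → IN Λ
[8] lift (-3,-13): star map gives 0.936083; window check -0.2 ≤ 0.936083 < 1.4 is true → IN Λ
[9] lift (-5,-10): star map gives -1.972244; window check -0.2 ≤ -1.972244 < 1.4 is false → out

1, 5, 7, 8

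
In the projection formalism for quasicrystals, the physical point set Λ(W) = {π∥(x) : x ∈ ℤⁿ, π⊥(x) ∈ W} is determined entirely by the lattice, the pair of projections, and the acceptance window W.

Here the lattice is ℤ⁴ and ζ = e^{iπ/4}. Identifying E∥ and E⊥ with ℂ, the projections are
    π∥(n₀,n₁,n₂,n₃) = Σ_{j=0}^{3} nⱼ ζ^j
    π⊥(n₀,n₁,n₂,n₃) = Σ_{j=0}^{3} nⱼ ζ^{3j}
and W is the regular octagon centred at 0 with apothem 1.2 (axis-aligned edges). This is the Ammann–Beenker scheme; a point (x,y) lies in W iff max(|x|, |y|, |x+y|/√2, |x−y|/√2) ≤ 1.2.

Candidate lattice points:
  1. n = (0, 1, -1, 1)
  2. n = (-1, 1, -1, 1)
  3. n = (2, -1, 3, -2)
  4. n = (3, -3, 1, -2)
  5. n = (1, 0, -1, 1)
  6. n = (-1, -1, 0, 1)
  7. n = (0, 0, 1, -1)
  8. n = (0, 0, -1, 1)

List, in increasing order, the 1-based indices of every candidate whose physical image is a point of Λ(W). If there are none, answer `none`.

6

π⊥(n) = n₀ + n₁ζ³ + n₂ζ⁶ + n₃ζ⁹ where ζ = e^{iπ/4}.
candidate 1: n = (0, 1, -1, 1) → π⊥ ≈ (+0.000000, +2.414214); max(|x|,|y|,|x±y|/√2) = 2.414214 > 1.2 ⇒ ∉ W
candidate 2: n = (-1, 1, -1, 1) → π⊥ ≈ (-1.000000, +2.414214); max(|x|,|y|,|x±y|/√2) = 2.414214 > 1.2 ⇒ ∉ W
candidate 3: n = (2, -1, 3, -2) → π⊥ ≈ (+1.292893, -5.121320); max(|x|,|y|,|x±y|/√2) = 5.121320 > 1.2 ⇒ ∉ W
candidate 4: n = (3, -3, 1, -2) → π⊥ ≈ (+3.707107, -4.535534); max(|x|,|y|,|x±y|/√2) = 5.828427 > 1.2 ⇒ ∉ W
candidate 5: n = (1, 0, -1, 1) → π⊥ ≈ (+1.707107, +1.707107); max(|x|,|y|,|x±y|/√2) = 2.414214 > 1.2 ⇒ ∉ W
candidate 6: n = (-1, -1, 0, 1) → π⊥ ≈ (+0.414214, +0.000000); max(|x|,|y|,|x±y|/√2) = 0.414214 ≤ 1.2 ⇒ ∈ W
candidate 7: n = (0, 0, 1, -1) → π⊥ ≈ (-0.707107, -1.707107); max(|x|,|y|,|x±y|/√2) = 1.707107 > 1.2 ⇒ ∉ W
candidate 8: n = (0, 0, -1, 1) → π⊥ ≈ (+0.707107, +1.707107); max(|x|,|y|,|x±y|/√2) = 1.707107 > 1.2 ⇒ ∉ W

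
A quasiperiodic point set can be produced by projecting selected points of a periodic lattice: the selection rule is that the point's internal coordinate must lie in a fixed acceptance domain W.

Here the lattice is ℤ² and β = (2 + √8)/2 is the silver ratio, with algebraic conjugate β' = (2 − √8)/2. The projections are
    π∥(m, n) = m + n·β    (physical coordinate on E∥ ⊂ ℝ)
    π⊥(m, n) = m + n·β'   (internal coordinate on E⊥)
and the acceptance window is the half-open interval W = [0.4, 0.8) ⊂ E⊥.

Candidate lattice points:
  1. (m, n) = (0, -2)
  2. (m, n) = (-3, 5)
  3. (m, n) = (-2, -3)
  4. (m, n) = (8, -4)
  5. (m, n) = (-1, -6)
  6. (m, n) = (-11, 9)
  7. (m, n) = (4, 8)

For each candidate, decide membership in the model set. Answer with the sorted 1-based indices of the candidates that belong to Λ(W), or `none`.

Compute β' = (2−√8)/2 = -0.414214, so π⊥(m,n) = m -0.414214·n.
#1 (0,-2): internal coord 0 + (-2)·β' = +0.828427; +0.828427 ∉ [0.4, 0.8) → out
#2 (-3,5): internal coord -3 + (5)·β' = -5.071068; -5.071068 ∉ [0.4, 0.8) → out
#3 (-2,-3): internal coord -2 + (-3)·β' = -0.757359; -0.757359 ∉ [0.4, 0.8) → out
#4 (8,-4): internal coord 8 + (-4)·β' = +9.656854; +9.656854 ∉ [0.4, 0.8) → out
#5 (-1,-6): internal coord -1 + (-6)·β' = +1.485281; +1.485281 ∉ [0.4, 0.8) → out
#6 (-11,9): internal coord -11 + (9)·β' = -14.727922; -14.727922 ∉ [0.4, 0.8) → out
#7 (4,8): internal coord 4 + (8)·β' = +0.686292; +0.686292 ∈ [0.4, 0.8) → IN Λ

7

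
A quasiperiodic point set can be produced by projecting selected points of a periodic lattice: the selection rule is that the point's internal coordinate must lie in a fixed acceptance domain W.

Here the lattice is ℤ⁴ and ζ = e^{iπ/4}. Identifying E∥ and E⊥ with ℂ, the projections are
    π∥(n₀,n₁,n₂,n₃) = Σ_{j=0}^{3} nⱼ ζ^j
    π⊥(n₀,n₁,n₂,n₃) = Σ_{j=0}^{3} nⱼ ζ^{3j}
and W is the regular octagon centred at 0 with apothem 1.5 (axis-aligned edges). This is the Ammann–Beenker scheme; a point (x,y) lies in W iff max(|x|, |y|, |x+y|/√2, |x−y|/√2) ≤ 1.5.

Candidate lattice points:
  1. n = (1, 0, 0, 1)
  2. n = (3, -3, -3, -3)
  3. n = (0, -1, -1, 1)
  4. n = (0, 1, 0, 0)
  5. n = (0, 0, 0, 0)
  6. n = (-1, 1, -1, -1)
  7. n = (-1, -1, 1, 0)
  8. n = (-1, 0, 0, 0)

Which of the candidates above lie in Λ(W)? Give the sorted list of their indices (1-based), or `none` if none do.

π⊥(n) = n₀ + n₁ζ³ + n₂ζ⁶ + n₃ζ⁹ where ζ = e^{iπ/4}.
#1 (1, 0, 0, 1): internal (1.70711, 0.70711); octagon support 1.70711 vs apothem 1.5 → ∉ W
#2 (3, -3, -3, -3): internal (3.00000, -1.24264); octagon support 3.00000 vs apothem 1.5 → ∉ W
#3 (0, -1, -1, 1): internal (1.41421, 1.00000); octagon support 1.70711 vs apothem 1.5 → ∉ W
#4 (0, 1, 0, 0): internal (-0.70711, 0.70711); octagon support 1.00000 vs apothem 1.5 → ∈ W
#5 (0, 0, 0, 0): internal (0.00000, 0.00000); octagon support 0.00000 vs apothem 1.5 → ∈ W
#6 (-1, 1, -1, -1): internal (-2.41421, 1.00000); octagon support 2.41421 vs apothem 1.5 → ∉ W
#7 (-1, -1, 1, 0): internal (-0.29289, -1.70711); octagon support 1.70711 vs apothem 1.5 → ∉ W
#8 (-1, 0, 0, 0): internal (-1.00000, 0.00000); octagon support 1.00000 vs apothem 1.5 → ∈ W

4, 5, 8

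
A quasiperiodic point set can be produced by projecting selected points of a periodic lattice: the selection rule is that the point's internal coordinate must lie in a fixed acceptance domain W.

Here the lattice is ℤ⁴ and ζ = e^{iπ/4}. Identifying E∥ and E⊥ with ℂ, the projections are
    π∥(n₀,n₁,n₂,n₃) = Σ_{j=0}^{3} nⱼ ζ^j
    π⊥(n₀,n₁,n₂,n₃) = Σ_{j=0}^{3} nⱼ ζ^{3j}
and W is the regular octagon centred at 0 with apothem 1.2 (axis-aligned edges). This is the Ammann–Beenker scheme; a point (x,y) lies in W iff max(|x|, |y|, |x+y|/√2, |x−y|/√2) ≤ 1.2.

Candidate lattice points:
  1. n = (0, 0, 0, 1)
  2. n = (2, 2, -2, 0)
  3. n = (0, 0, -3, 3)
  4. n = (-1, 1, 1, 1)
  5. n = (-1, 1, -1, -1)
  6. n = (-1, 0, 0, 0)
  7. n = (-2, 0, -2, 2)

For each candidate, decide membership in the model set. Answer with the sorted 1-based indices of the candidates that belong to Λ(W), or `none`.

1, 4, 6

π⊥(n) = n₀ + n₁ζ³ + n₂ζ⁶ + n₃ζ⁹ where ζ = e^{iπ/4}.
candidate 1: n = (0, 0, 0, 1) → π⊥ ≈ (+0.707107, +0.707107); max(|x|,|y|,|x±y|/√2) = 1.000000 ≤ 1.2 ⇒ ∈ W
candidate 2: n = (2, 2, -2, 0) → π⊥ ≈ (+0.585786, +3.414214); max(|x|,|y|,|x±y|/√2) = 3.414214 > 1.2 ⇒ ∉ W
candidate 3: n = (0, 0, -3, 3) → π⊥ ≈ (+2.121320, +5.121320); max(|x|,|y|,|x±y|/√2) = 5.121320 > 1.2 ⇒ ∉ W
candidate 4: n = (-1, 1, 1, 1) → π⊥ ≈ (-1.000000, +0.414214); max(|x|,|y|,|x±y|/√2) = 1.000000 ≤ 1.2 ⇒ ∈ W
candidate 5: n = (-1, 1, -1, -1) → π⊥ ≈ (-2.414214, +1.000000); max(|x|,|y|,|x±y|/√2) = 2.414214 > 1.2 ⇒ ∉ W
candidate 6: n = (-1, 0, 0, 0) → π⊥ ≈ (-1.000000, +0.000000); max(|x|,|y|,|x±y|/√2) = 1.000000 ≤ 1.2 ⇒ ∈ W
candidate 7: n = (-2, 0, -2, 2) → π⊥ ≈ (-0.585786, +3.414214); max(|x|,|y|,|x±y|/√2) = 3.414214 > 1.2 ⇒ ∉ W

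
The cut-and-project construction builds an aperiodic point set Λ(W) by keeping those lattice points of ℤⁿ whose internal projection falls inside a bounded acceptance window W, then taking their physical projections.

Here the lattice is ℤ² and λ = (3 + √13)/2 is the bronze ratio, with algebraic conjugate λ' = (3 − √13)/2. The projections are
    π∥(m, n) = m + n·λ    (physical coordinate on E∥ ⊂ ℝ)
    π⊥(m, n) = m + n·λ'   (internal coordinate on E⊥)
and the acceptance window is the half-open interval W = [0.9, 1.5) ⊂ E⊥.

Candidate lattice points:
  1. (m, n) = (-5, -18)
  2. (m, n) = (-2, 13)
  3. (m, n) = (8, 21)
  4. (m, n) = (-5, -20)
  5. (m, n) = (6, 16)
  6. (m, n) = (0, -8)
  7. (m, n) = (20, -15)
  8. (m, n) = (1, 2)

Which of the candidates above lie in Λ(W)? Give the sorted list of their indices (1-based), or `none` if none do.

Numerically λ ≈ 3.3028 and λ' = −1/λ ≈ -0.3028.
candidate 1: (m,n)=(-5,-18) → π∥ = -5-18·λ ≈ -64.4500, π⊥ = -5-18·λ' ≈ 0.4500 ∉ [0.9, 1.5) ⇒ out
candidate 2: (m,n)=(-2,13) → π∥ = -2+13·λ ≈ 40.9361, π⊥ = -2+13·λ' ≈ -5.9361 ∉ [0.9, 1.5) ⇒ out
candidate 3: (m,n)=(8,21) → π∥ = 8+21·λ ≈ 77.3583, π⊥ = 8+21·λ' ≈ 1.6417 ∉ [0.9, 1.5) ⇒ out
candidate 4: (m,n)=(-5,-20) → π∥ = -5-20·λ ≈ -71.0555, π⊥ = -5-20·λ' ≈ 1.0555 ∈ [0.9, 1.5) ⇒ IN Λ
candidate 5: (m,n)=(6,16) → π∥ = 6+16·λ ≈ 58.8444, π⊥ = 6+16·λ' ≈ 1.1556 ∈ [0.9, 1.5) ⇒ IN Λ
candidate 6: (m,n)=(0,-8) → π∥ = 0-8·λ ≈ -26.4222, π⊥ = 0-8·λ' ≈ 2.4222 ∉ [0.9, 1.5) ⇒ out
candidate 7: (m,n)=(20,-15) → π∥ = 20-15·λ ≈ -29.5416, π⊥ = 20-15·λ' ≈ 24.5416 ∉ [0.9, 1.5) ⇒ out
candidate 8: (m,n)=(1,2) → π∥ = 1+2·λ ≈ 7.6056, π⊥ = 1+2·λ' ≈ 0.3944 ∉ [0.9, 1.5) ⇒ out

4, 5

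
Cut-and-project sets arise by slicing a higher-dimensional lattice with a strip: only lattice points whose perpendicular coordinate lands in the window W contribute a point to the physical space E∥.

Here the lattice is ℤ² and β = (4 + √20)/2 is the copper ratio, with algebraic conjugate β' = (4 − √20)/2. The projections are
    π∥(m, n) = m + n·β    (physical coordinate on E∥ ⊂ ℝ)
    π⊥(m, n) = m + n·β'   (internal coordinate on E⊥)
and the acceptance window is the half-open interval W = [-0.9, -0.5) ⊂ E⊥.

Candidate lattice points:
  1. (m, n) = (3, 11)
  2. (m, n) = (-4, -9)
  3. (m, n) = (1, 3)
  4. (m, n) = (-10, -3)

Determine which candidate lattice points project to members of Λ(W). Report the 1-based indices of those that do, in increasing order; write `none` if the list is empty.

Compute β' = (4−√20)/2 = -0.2361, so π⊥(m,n) = m -0.2361·n.
[1] lift (3,11): star map gives 0.4033; window check -0.9 ≤ 0.4033 < -0.5 is false → out
[2] lift (-4,-9): star map gives -1.8754; window check -0.9 ≤ -1.8754 < -0.5 is false → out
[3] lift (1,3): star map gives 0.2918; window check -0.9 ≤ 0.2918 < -0.5 is false → out
[4] lift (-10,-3): star map gives -9.2918; window check -0.9 ≤ -9.2918 < -0.5 is false → out

none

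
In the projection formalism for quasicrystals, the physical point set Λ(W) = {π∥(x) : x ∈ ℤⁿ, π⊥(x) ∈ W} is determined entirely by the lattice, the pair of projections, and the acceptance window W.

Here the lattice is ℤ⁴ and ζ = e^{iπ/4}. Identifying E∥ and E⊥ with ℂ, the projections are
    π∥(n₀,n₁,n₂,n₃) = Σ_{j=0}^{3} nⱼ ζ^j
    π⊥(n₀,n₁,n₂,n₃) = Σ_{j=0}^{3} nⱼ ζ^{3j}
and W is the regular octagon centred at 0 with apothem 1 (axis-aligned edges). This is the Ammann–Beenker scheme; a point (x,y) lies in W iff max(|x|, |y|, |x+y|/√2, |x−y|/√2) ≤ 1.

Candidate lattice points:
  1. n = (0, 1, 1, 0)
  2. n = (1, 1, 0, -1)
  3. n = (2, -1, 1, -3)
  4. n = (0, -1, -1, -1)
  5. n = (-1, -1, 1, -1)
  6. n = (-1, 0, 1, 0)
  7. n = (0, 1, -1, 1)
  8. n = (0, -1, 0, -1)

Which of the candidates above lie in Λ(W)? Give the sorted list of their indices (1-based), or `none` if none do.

Internal map: ζ^{3j} for j=0..3 gives (1,0), (−√2/2,√2/2), (0,−1), (√2/2,√2/2).
#1 (0, 1, 1, 0): internal (-0.7071, -0.2929); octagon support 0.7071 vs apothem 1 → ∈ W
#2 (1, 1, 0, -1): internal (-0.4142, 0.0000); octagon support 0.4142 vs apothem 1 → ∈ W
#3 (2, -1, 1, -3): internal (0.5858, -3.8284); octagon support 3.8284 vs apothem 1 → ∉ W
#4 (0, -1, -1, -1): internal (0.0000, -0.4142); octagon support 0.4142 vs apothem 1 → ∈ W
#5 (-1, -1, 1, -1): internal (-1.0000, -2.4142); octagon support 2.4142 vs apothem 1 → ∉ W
#6 (-1, 0, 1, 0): internal (-1.0000, -1.0000); octagon support 1.4142 vs apothem 1 → ∉ W
#7 (0, 1, -1, 1): internal (0.0000, 2.4142); octagon support 2.4142 vs apothem 1 → ∉ W
#8 (0, -1, 0, -1): internal (0.0000, -1.4142); octagon support 1.4142 vs apothem 1 → ∉ W

1, 2, 4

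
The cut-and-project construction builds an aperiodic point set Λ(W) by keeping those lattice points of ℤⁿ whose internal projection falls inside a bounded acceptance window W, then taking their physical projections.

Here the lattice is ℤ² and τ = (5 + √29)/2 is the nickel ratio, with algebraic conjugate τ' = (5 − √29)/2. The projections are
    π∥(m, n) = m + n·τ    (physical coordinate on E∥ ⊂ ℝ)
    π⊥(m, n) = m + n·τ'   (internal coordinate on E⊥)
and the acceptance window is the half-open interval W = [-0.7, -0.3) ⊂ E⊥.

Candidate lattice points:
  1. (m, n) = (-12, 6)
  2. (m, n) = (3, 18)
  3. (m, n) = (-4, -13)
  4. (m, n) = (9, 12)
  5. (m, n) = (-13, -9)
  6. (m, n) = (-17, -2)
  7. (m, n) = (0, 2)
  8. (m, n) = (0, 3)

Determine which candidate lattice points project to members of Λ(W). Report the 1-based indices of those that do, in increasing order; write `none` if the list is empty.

Compute τ' = (5−√29)/2 = -0.192582, so π⊥(m,n) = m -0.192582·n.
#1 (-12,6): internal coord -12 + (6)·τ' = -13.155494; -13.155494 ∉ [-0.7, -0.3) → out
#2 (3,18): internal coord 3 + (18)·τ' = -0.466483; -0.466483 ∈ [-0.7, -0.3) → IN Λ
#3 (-4,-13): internal coord -4 + (-13)·τ' = -1.496429; -1.496429 ∉ [-0.7, -0.3) → out
#4 (9,12): internal coord 9 + (12)·τ' = +6.689011; +6.689011 ∉ [-0.7, -0.3) → out
#5 (-13,-9): internal coord -13 + (-9)·τ' = -11.266758; -11.266758 ∉ [-0.7, -0.3) → out
#6 (-17,-2): internal coord -17 + (-2)·τ' = -16.614835; -16.614835 ∉ [-0.7, -0.3) → out
#7 (0,2): internal coord 0 + (2)·τ' = -0.385165; -0.385165 ∈ [-0.7, -0.3) → IN Λ
#8 (0,3): internal coord 0 + (3)·τ' = -0.577747; -0.577747 ∈ [-0.7, -0.3) → IN Λ

2, 7, 8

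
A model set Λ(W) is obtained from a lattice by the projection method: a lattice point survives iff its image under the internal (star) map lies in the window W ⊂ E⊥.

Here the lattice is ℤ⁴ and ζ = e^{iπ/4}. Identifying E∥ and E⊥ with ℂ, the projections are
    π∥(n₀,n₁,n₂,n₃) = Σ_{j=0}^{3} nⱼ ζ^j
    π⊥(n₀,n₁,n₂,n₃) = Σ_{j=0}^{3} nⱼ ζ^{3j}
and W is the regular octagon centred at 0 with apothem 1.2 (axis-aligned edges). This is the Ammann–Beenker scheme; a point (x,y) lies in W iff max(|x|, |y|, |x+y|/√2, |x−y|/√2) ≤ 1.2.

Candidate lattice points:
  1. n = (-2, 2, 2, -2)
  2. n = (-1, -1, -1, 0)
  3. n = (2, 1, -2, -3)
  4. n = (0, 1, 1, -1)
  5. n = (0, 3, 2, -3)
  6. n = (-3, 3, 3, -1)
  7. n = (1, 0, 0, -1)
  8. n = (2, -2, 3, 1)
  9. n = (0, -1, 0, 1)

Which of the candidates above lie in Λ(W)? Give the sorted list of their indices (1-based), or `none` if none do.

π⊥(n) = n₀ + n₁ζ³ + n₂ζ⁶ + n₃ζ⁹ where ζ = e^{iπ/4}.
#1 (-2, 2, 2, -2): internal (-4.828427, -2.000000); octagon support 4.828427 vs apothem 1.2 → ∉ W
#2 (-1, -1, -1, 0): internal (-0.292893, 0.292893); octagon support 0.414214 vs apothem 1.2 → ∈ W
#3 (2, 1, -2, -3): internal (-0.828427, 0.585786); octagon support 1.000000 vs apothem 1.2 → ∈ W
#4 (0, 1, 1, -1): internal (-1.414214, -1.000000); octagon support 1.707107 vs apothem 1.2 → ∉ W
#5 (0, 3, 2, -3): internal (-4.242641, -2.000000); octagon support 4.414214 vs apothem 1.2 → ∉ W
#6 (-3, 3, 3, -1): internal (-5.828427, -1.585786); octagon support 5.828427 vs apothem 1.2 → ∉ W
#7 (1, 0, 0, -1): internal (0.292893, -0.707107); octagon support 0.707107 vs apothem 1.2 → ∈ W
#8 (2, -2, 3, 1): internal (4.121320, -3.707107); octagon support 5.535534 vs apothem 1.2 → ∉ W
#9 (0, -1, 0, 1): internal (1.414214, 0.000000); octagon support 1.414214 vs apothem 1.2 → ∉ W

2, 3, 7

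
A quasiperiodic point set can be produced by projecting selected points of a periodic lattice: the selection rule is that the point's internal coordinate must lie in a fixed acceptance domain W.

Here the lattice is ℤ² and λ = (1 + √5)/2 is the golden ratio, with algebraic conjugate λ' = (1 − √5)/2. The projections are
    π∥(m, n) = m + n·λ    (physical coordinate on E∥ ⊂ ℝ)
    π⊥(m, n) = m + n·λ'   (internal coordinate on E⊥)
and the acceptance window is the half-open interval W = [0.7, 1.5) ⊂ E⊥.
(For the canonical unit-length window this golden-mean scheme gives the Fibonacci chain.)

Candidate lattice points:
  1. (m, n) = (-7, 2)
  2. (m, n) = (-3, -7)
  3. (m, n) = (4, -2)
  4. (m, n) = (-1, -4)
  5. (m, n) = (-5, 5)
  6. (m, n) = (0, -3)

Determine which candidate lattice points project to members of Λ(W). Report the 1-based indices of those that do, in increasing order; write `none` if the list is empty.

2, 4

Compute λ' = (1−√5)/2 = -0.618034, so π⊥(m,n) = m -0.618034·n.
#1 (-7,2): internal coord -7 + (2)·λ' = -8.236068; -8.236068 ∉ [0.7, 1.5) → out
#2 (-3,-7): internal coord -3 + (-7)·λ' = +1.326238; +1.326238 ∈ [0.7, 1.5) → IN Λ
#3 (4,-2): internal coord 4 + (-2)·λ' = +5.236068; +5.236068 ∉ [0.7, 1.5) → out
#4 (-1,-4): internal coord -1 + (-4)·λ' = +1.472136; +1.472136 ∈ [0.7, 1.5) → IN Λ
#5 (-5,5): internal coord -5 + (5)·λ' = -8.090170; -8.090170 ∉ [0.7, 1.5) → out
#6 (0,-3): internal coord 0 + (-3)·λ' = +1.854102; +1.854102 ∉ [0.7, 1.5) → out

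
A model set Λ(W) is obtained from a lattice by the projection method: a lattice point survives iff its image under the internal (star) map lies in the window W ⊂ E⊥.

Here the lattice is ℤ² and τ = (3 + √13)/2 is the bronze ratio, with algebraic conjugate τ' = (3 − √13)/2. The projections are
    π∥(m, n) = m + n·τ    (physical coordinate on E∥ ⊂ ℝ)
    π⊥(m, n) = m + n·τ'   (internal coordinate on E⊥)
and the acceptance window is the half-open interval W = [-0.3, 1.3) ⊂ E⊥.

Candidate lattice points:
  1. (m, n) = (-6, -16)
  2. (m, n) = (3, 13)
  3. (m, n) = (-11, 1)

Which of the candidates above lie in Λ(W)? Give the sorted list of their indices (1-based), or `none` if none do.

τ' = (3−√13)/2 ≈ -0.30278.
#1 (-6,-16): internal coord -6 + (-16)·τ' = -1.15559; -1.15559 ∉ [-0.3, 1.3) → out
#2 (3,13): internal coord 3 + (13)·τ' = -0.93608; -0.93608 ∉ [-0.3, 1.3) → out
#3 (-11,1): internal coord -11 + (1)·τ' = -11.30278; -11.30278 ∉ [-0.3, 1.3) → out

none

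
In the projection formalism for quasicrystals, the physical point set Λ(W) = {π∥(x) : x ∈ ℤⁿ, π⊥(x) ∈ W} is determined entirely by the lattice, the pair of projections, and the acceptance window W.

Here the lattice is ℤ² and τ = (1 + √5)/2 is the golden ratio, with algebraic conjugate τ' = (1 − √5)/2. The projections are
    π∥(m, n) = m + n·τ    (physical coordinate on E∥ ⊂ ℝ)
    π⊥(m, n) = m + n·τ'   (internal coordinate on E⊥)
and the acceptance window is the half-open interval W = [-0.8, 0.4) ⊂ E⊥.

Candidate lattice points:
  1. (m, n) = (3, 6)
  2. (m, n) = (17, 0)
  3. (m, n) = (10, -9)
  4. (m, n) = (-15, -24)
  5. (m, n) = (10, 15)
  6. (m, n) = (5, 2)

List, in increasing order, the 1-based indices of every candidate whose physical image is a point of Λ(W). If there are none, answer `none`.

τ' = (1−√5)/2 ≈ -0.61803.
#1 (3,6): internal coord 3 + (6)·τ' = -0.70820; -0.70820 ∈ [-0.8, 0.4) → IN Λ
#2 (17,0): internal coord 17 + (0)·τ' = +17.00000; +17.00000 ∉ [-0.8, 0.4) → out
#3 (10,-9): internal coord 10 + (-9)·τ' = +15.56231; +15.56231 ∉ [-0.8, 0.4) → out
#4 (-15,-24): internal coord -15 + (-24)·τ' = -0.16718; -0.16718 ∈ [-0.8, 0.4) → IN Λ
#5 (10,15): internal coord 10 + (15)·τ' = +0.72949; +0.72949 ∉ [-0.8, 0.4) → out
#6 (5,2): internal coord 5 + (2)·τ' = +3.76393; +3.76393 ∉ [-0.8, 0.4) → out

1, 4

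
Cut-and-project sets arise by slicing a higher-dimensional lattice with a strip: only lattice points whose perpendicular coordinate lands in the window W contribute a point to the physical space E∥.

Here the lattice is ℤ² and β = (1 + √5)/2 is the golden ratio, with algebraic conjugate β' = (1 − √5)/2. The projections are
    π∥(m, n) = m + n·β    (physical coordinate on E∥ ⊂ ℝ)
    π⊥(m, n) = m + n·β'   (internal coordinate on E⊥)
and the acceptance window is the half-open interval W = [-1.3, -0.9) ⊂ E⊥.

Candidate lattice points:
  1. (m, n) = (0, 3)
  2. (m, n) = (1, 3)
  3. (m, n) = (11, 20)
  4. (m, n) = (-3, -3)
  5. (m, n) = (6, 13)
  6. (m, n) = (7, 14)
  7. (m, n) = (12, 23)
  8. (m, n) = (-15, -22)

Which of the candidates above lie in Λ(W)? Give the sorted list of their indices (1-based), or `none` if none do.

Compute β' = (1−√5)/2 = -0.618034, so π⊥(m,n) = m -0.618034·n.
candidate 1: (m,n)=(0,3) → π∥ = 0+3·β ≈ 4.854102, π⊥ = 0+3·β' ≈ -1.854102 ∉ [-1.3, -0.9) ⇒ out
candidate 2: (m,n)=(1,3) → π∥ = 1+3·β ≈ 5.854102, π⊥ = 1+3·β' ≈ -0.854102 ∉ [-1.3, -0.9) ⇒ out
candidate 3: (m,n)=(11,20) → π∥ = 11+20·β ≈ 43.360680, π⊥ = 11+20·β' ≈ -1.360680 ∉ [-1.3, -0.9) ⇒ out
candidate 4: (m,n)=(-3,-3) → π∥ = -3-3·β ≈ -7.854102, π⊥ = -3-3·β' ≈ -1.145898 ∈ [-1.3, -0.9) ⇒ IN Λ
candidate 5: (m,n)=(6,13) → π∥ = 6+13·β ≈ 27.034442, π⊥ = 6+13·β' ≈ -2.034442 ∉ [-1.3, -0.9) ⇒ out
candidate 6: (m,n)=(7,14) → π∥ = 7+14·β ≈ 29.652476, π⊥ = 7+14·β' ≈ -1.652476 ∉ [-1.3, -0.9) ⇒ out
candidate 7: (m,n)=(12,23) → π∥ = 12+23·β ≈ 49.214782, π⊥ = 12+23·β' ≈ -2.214782 ∉ [-1.3, -0.9) ⇒ out
candidate 8: (m,n)=(-15,-22) → π∥ = -15-22·β ≈ -50.596748, π⊥ = -15-22·β' ≈ -1.403252 ∉ [-1.3, -0.9) ⇒ out

4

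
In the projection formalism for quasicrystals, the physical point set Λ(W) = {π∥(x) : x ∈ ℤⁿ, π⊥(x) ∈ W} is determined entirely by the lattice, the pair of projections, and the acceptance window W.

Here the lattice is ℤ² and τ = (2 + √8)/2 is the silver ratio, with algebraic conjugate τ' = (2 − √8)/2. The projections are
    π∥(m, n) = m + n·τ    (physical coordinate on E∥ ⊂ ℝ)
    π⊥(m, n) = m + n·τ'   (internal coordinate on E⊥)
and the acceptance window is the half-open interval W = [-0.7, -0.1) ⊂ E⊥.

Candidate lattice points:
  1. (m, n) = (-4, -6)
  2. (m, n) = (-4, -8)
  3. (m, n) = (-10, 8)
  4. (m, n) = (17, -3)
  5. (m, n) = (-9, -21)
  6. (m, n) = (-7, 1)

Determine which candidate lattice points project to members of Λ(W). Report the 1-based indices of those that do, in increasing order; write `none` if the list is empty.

2, 5

τ' = (2−√8)/2 ≈ -0.4142.
candidate 1: (m,n)=(-4,-6) → π∥ = -4-6·τ ≈ -18.4853, π⊥ = -4-6·τ' ≈ -1.5147 ∉ [-0.7, -0.1) ⇒ out
candidate 2: (m,n)=(-4,-8) → π∥ = -4-8·τ ≈ -23.3137, π⊥ = -4-8·τ' ≈ -0.6863 ∈ [-0.7, -0.1) ⇒ IN Λ
candidate 3: (m,n)=(-10,8) → π∥ = -10+8·τ ≈ 9.3137, π⊥ = -10+8·τ' ≈ -13.3137 ∉ [-0.7, -0.1) ⇒ out
candidate 4: (m,n)=(17,-3) → π∥ = 17-3·τ ≈ 9.7574, π⊥ = 17-3·τ' ≈ 18.2426 ∉ [-0.7, -0.1) ⇒ out
candidate 5: (m,n)=(-9,-21) → π∥ = -9-21·τ ≈ -59.6985, π⊥ = -9-21·τ' ≈ -0.3015 ∈ [-0.7, -0.1) ⇒ IN Λ
candidate 6: (m,n)=(-7,1) → π∥ = -7+1·τ ≈ -4.5858, π⊥ = -7+1·τ' ≈ -7.4142 ∉ [-0.7, -0.1) ⇒ out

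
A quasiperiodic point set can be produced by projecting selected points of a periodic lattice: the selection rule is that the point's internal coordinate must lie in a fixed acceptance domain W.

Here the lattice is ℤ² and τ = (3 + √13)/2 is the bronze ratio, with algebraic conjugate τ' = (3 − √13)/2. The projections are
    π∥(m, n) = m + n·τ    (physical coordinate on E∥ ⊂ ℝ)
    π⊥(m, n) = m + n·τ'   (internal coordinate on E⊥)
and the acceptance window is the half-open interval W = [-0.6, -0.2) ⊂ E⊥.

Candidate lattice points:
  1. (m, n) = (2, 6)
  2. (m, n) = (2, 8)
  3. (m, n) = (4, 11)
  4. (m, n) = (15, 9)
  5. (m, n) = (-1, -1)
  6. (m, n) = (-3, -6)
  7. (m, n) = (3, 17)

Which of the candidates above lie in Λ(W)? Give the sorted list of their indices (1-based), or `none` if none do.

2

Numerically τ ≈ 3.302776 and τ' = −1/τ ≈ -0.302776.
#1 (2,6): internal coord 2 + (6)·τ' = +0.183346; +0.183346 ∉ [-0.6, -0.2) → out
#2 (2,8): internal coord 2 + (8)·τ' = -0.422205; -0.422205 ∈ [-0.6, -0.2) → IN Λ
#3 (4,11): internal coord 4 + (11)·τ' = +0.669468; +0.669468 ∉ [-0.6, -0.2) → out
#4 (15,9): internal coord 15 + (9)·τ' = +12.275019; +12.275019 ∉ [-0.6, -0.2) → out
#5 (-1,-1): internal coord -1 + (-1)·τ' = -0.697224; -0.697224 ∉ [-0.6, -0.2) → out
#6 (-3,-6): internal coord -3 + (-6)·τ' = -1.183346; -1.183346 ∉ [-0.6, -0.2) → out
#7 (3,17): internal coord 3 + (17)·τ' = -2.147186; -2.147186 ∉ [-0.6, -0.2) → out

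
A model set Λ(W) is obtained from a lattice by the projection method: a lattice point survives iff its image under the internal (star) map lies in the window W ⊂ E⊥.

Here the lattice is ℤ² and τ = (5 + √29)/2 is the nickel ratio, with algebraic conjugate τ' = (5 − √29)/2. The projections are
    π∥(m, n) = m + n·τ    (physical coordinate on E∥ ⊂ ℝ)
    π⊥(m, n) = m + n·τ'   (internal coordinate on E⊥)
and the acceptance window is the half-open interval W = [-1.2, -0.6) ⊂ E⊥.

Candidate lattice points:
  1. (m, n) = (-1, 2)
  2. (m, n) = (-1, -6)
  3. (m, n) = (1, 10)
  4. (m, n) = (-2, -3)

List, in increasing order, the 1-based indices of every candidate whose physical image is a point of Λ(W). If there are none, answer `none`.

Compute τ' = (5−√29)/2 = -0.19258, so π⊥(m,n) = m -0.19258·n.
#1 (-1,2): internal coord -1 + (2)·τ' = -1.38516; -1.38516 ∉ [-1.2, -0.6) → out
#2 (-1,-6): internal coord -1 + (-6)·τ' = +0.15549; +0.15549 ∉ [-1.2, -0.6) → out
#3 (1,10): internal coord 1 + (10)·τ' = -0.92582; -0.92582 ∈ [-1.2, -0.6) → IN Λ
#4 (-2,-3): internal coord -2 + (-3)·τ' = -1.42225; -1.42225 ∉ [-1.2, -0.6) → out

3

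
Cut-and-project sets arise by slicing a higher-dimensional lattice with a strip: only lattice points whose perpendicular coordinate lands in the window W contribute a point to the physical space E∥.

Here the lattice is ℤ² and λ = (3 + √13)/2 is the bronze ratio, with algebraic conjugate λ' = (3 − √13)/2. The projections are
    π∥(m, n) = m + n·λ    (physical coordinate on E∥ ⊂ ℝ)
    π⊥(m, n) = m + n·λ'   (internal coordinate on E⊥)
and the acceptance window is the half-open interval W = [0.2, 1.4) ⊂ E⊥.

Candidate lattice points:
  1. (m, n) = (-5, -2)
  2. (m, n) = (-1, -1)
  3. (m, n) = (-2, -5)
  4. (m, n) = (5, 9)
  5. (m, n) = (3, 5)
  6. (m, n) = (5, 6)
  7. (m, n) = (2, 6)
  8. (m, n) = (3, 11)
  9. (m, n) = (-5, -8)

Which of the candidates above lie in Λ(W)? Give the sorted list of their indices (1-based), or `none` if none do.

λ' = (3−√13)/2 ≈ -0.3028.
[1] lift (-5,-2): star map gives -4.3944; window check 0.2 ≤ -4.3944 < 1.4 is false → out
[2] lift (-1,-1): star map gives -0.6972; window check 0.2 ≤ -0.6972 < 1.4 is false → out
[3] lift (-2,-5): star map gives -0.4861; window check 0.2 ≤ -0.4861 < 1.4 is false → out
[4] lift (5,9): star map gives 2.2750; window check 0.2 ≤ 2.2750 < 1.4 is false → out
[5] lift (3,5): star map gives 1.4861; window check 0.2 ≤ 1.4861 < 1.4 is false → out
[6] lift (5,6): star map gives 3.1833; window check 0.2 ≤ 3.1833 < 1.4 is false → out
[7] lift (2,6): star map gives 0.1833; window check 0.2 ≤ 0.1833 < 1.4 is false → out
[8] lift (3,11): star map gives -0.3305; window check 0.2 ≤ -0.3305 < 1.4 is false → out
[9] lift (-5,-8): star map gives -2.5778; window check 0.2 ≤ -2.5778 < 1.4 is false → out

none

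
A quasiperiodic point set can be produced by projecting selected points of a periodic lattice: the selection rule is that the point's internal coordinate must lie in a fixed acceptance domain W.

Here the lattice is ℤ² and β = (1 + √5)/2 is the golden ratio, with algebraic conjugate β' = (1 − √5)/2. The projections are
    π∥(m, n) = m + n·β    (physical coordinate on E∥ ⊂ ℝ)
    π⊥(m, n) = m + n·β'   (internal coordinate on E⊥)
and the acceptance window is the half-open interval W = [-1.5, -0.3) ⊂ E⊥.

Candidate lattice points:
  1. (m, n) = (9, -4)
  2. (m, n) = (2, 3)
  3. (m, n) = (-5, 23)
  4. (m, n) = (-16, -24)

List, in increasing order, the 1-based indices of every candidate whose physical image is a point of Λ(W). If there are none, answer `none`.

4

β' = (1−√5)/2 ≈ -0.618034.
[1] lift (9,-4): star map gives 11.472136; window check -1.5 ≤ 11.472136 < -0.3 is false → out
[2] lift (2,3): star map gives 0.145898; window check -1.5 ≤ 0.145898 < -0.3 is false → out
[3] lift (-5,23): star map gives -19.214782; window check -1.5 ≤ -19.214782 < -0.3 is false → out
[4] lift (-16,-24): star map gives -1.167184; window check -1.5 ≤ -1.167184 < -0.3 is true → IN Λ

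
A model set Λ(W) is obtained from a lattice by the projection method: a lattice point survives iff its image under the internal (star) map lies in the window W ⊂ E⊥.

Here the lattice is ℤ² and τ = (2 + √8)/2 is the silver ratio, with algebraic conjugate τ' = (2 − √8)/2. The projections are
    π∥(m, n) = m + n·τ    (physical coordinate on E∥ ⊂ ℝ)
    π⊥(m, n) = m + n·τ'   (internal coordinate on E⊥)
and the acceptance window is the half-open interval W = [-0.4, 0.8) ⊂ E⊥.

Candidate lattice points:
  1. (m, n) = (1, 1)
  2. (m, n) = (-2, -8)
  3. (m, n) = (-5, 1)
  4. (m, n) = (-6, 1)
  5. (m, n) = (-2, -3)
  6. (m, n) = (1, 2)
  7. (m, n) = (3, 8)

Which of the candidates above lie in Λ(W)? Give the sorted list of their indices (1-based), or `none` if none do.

Compute τ' = (2−√8)/2 = -0.4142, so π⊥(m,n) = m -0.4142·n.
[1] lift (1,1): star map gives 0.5858; window check -0.4 ≤ 0.5858 < 0.8 is true → IN Λ
[2] lift (-2,-8): star map gives 1.3137; window check -0.4 ≤ 1.3137 < 0.8 is false → out
[3] lift (-5,1): star map gives -5.4142; window check -0.4 ≤ -5.4142 < 0.8 is false → out
[4] lift (-6,1): star map gives -6.4142; window check -0.4 ≤ -6.4142 < 0.8 is false → out
[5] lift (-2,-3): star map gives -0.7574; window check -0.4 ≤ -0.7574 < 0.8 is false → out
[6] lift (1,2): star map gives 0.1716; window check -0.4 ≤ 0.1716 < 0.8 is true → IN Λ
[7] lift (3,8): star map gives -0.3137; window check -0.4 ≤ -0.3137 < 0.8 is true → IN Λ

1, 6, 7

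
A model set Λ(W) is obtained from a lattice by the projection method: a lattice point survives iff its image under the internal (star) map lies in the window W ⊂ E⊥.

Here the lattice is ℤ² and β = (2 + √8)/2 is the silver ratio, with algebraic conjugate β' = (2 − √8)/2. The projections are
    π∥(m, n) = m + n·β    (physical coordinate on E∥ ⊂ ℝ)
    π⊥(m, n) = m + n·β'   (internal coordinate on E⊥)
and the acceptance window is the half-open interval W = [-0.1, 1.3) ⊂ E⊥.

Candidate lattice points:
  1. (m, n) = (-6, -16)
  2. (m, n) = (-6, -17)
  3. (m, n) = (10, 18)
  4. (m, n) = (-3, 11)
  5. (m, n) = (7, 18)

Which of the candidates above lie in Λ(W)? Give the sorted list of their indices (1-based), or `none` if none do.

β' = (2−√8)/2 ≈ -0.414214.
candidate 1: (m,n)=(-6,-16) → π∥ = -6-16·β ≈ -44.627417, π⊥ = -6-16·β' ≈ 0.627417 ∈ [-0.1, 1.3) ⇒ IN Λ
candidate 2: (m,n)=(-6,-17) → π∥ = -6-17·β ≈ -47.041631, π⊥ = -6-17·β' ≈ 1.041631 ∈ [-0.1, 1.3) ⇒ IN Λ
candidate 3: (m,n)=(10,18) → π∥ = 10+18·β ≈ 53.455844, π⊥ = 10+18·β' ≈ 2.544156 ∉ [-0.1, 1.3) ⇒ out
candidate 4: (m,n)=(-3,11) → π∥ = -3+11·β ≈ 23.556349, π⊥ = -3+11·β' ≈ -7.556349 ∉ [-0.1, 1.3) ⇒ out
candidate 5: (m,n)=(7,18) → π∥ = 7+18·β ≈ 50.455844, π⊥ = 7+18·β' ≈ -0.455844 ∉ [-0.1, 1.3) ⇒ out

1, 2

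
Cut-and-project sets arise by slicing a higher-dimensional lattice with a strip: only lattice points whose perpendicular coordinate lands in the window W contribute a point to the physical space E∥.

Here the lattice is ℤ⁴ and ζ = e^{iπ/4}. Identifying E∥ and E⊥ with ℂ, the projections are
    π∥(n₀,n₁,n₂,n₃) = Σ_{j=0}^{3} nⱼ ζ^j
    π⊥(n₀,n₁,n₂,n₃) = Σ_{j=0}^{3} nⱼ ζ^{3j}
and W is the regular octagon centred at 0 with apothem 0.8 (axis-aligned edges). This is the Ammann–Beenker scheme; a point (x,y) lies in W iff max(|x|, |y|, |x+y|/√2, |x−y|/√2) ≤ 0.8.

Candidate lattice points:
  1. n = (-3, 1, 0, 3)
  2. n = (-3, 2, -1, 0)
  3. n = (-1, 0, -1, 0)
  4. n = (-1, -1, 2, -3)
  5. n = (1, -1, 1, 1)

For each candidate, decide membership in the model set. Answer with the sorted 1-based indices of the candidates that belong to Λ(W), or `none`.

π⊥(n) = n₀ + n₁ζ³ + n₂ζ⁶ + n₃ζ⁹ where ζ = e^{iπ/4}.
candidate 1: n = (-3, 1, 0, 3) → π⊥ ≈ (-1.585786, +2.828427); max(|x|,|y|,|x±y|/√2) = 3.121320 > 0.8 ⇒ ∉ W
candidate 2: n = (-3, 2, -1, 0) → π⊥ ≈ (-4.414214, +2.414214); max(|x|,|y|,|x±y|/√2) = 4.828427 > 0.8 ⇒ ∉ W
candidate 3: n = (-1, 0, -1, 0) → π⊥ ≈ (-1.000000, +1.000000); max(|x|,|y|,|x±y|/√2) = 1.414214 > 0.8 ⇒ ∉ W
candidate 4: n = (-1, -1, 2, -3) → π⊥ ≈ (-2.414214, -4.828427); max(|x|,|y|,|x±y|/√2) = 5.121320 > 0.8 ⇒ ∉ W
candidate 5: n = (1, -1, 1, 1) → π⊥ ≈ (+2.414214, -1.000000); max(|x|,|y|,|x±y|/√2) = 2.414214 > 0.8 ⇒ ∉ W

none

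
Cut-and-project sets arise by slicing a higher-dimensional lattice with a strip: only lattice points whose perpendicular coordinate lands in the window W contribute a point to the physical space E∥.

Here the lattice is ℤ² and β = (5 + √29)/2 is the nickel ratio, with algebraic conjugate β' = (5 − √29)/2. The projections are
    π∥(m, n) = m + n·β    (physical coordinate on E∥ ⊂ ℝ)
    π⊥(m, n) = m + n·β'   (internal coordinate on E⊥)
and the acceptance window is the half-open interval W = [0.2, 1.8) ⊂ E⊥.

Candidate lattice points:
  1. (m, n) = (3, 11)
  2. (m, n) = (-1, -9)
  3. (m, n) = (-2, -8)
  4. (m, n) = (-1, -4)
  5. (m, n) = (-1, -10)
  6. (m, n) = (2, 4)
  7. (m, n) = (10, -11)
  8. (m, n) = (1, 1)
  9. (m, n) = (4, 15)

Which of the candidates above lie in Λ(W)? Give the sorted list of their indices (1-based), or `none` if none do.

1, 2, 5, 6, 8, 9

Compute β' = (5−√29)/2 = -0.19258, so π⊥(m,n) = m -0.19258·n.
[1] lift (3,11): star map gives 0.88159; window check 0.2 ≤ 0.88159 < 1.8 is true → IN Λ
[2] lift (-1,-9): star map gives 0.73324; window check 0.2 ≤ 0.73324 < 1.8 is true → IN Λ
[3] lift (-2,-8): star map gives -0.45934; window check 0.2 ≤ -0.45934 < 1.8 is false → out
[4] lift (-1,-4): star map gives -0.22967; window check 0.2 ≤ -0.22967 < 1.8 is false → out
[5] lift (-1,-10): star map gives 0.92582; window check 0.2 ≤ 0.92582 < 1.8 is true → IN Λ
[6] lift (2,4): star map gives 1.22967; window check 0.2 ≤ 1.22967 < 1.8 is true → IN Λ
[7] lift (10,-11): star map gives 12.11841; window check 0.2 ≤ 12.11841 < 1.8 is false → out
[8] lift (1,1): star map gives 0.80742; window check 0.2 ≤ 0.80742 < 1.8 is true → IN Λ
[9] lift (4,15): star map gives 1.11126; window check 0.2 ≤ 1.11126 < 1.8 is true → IN Λ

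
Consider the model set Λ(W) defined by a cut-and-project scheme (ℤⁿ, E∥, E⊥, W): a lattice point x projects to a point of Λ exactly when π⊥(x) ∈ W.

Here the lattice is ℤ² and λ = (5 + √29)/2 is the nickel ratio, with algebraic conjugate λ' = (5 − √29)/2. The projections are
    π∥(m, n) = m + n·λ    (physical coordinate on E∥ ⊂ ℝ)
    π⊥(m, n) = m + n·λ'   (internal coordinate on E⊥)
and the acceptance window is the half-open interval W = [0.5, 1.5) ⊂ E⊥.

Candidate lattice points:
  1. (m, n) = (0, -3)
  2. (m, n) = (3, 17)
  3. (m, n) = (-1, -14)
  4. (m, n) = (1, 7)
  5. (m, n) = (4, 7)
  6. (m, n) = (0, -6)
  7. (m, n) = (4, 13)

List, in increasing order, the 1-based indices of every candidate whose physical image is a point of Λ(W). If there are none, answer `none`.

Compute λ' = (5−√29)/2 = -0.192582, so π⊥(m,n) = m -0.192582·n.
#1 (0,-3): internal coord 0 + (-3)·λ' = +0.577747; +0.577747 ∈ [0.5, 1.5) → IN Λ
#2 (3,17): internal coord 3 + (17)·λ' = -0.273901; -0.273901 ∉ [0.5, 1.5) → out
#3 (-1,-14): internal coord -1 + (-14)·λ' = +1.696154; +1.696154 ∉ [0.5, 1.5) → out
#4 (1,7): internal coord 1 + (7)·λ' = -0.348077; -0.348077 ∉ [0.5, 1.5) → out
#5 (4,7): internal coord 4 + (7)·λ' = +2.651923; +2.651923 ∉ [0.5, 1.5) → out
#6 (0,-6): internal coord 0 + (-6)·λ' = +1.155494; +1.155494 ∈ [0.5, 1.5) → IN Λ
#7 (4,13): internal coord 4 + (13)·λ' = +1.496429; +1.496429 ∈ [0.5, 1.5) → IN Λ

1, 6, 7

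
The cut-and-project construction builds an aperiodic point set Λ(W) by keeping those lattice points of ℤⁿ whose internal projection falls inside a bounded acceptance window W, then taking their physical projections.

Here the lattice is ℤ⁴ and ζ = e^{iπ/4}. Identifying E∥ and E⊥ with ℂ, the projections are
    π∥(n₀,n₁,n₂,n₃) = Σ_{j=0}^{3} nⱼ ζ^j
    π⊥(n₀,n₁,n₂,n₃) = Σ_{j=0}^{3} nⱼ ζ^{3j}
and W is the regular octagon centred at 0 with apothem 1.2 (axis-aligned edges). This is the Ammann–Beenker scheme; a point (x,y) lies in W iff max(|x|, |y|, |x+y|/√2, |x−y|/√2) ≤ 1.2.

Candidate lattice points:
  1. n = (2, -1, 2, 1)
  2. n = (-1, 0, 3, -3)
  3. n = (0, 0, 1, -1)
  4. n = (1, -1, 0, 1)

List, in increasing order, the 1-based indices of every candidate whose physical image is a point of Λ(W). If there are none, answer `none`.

With ζ = e^{iπ/4} the internal vectors are ζ^0,ζ^3,ζ^6,ζ^9.
#1 (2, -1, 2, 1): internal (3.4142, -2.0000); octagon support 3.8284 vs apothem 1.2 → ∉ W
#2 (-1, 0, 3, -3): internal (-3.1213, -5.1213); octagon support 5.8284 vs apothem 1.2 → ∉ W
#3 (0, 0, 1, -1): internal (-0.7071, -1.7071); octagon support 1.7071 vs apothem 1.2 → ∉ W
#4 (1, -1, 0, 1): internal (2.4142, 0.0000); octagon support 2.4142 vs apothem 1.2 → ∉ W

none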